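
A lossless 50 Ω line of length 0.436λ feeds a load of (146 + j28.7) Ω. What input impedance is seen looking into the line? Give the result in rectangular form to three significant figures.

βl = 2π × 0.436 = 157°
tan(βl) = tan(157°) = -0.425
Z_in = Z_0·(Z_L + jZ_0·tanβl)/(Z_0 + jZ_L·tanβl)
     = 50·(146 + j7.44)/(62.2 − j62.1)

Z_in ≈ 55.8 + j61.7 Ω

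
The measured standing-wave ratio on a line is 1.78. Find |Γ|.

|Γ| = (S − 1)/(S + 1) = (1.78 − 1)/(1.78 + 1) = 0.78/2.78

|Γ| ≈ 0.281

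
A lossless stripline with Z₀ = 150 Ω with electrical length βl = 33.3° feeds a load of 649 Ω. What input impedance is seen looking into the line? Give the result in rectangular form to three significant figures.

tan(βl) = tan(33.3°) = 0.657
Z_in = Z_0·(Z_L + jZ_0·tanβl)/(Z_0 + jZ_L·tanβl)
     = 150·(649 + j98.5)/(150 + j426)

Z_in ≈ 102 − j192 Ω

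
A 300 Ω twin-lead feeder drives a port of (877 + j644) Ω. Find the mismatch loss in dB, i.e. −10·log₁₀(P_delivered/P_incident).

mismatch loss ≈ 2.33 dB

Γ = (577 + j644)/(1177 + j644), |Γ| = 0.644
|Γ|² = 0.415, so P_del/P_inc = 1 − |Γ|² = 0.585
ML = −10·log₁₀(1 − |Γ|²)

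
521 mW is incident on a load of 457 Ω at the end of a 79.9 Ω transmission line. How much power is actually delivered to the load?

Γ = (457 − 79.9)/(457 + 79.9) = 0.702
|Γ|² = 0.493
P_refl = |Γ|²·P_inc = 257 mW, P_del = (1 − |Γ|²)·P_inc = 264 mW

P_delivered ≈ 264 mW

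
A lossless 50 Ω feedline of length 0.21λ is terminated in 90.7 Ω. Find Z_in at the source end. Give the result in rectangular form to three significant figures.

βl = 2π × 0.21 = 75.6°
tan(βl) = tan(75.6°) = 3.89
Z_in = Z_0·(Z_L + jZ_0·tanβl)/(Z_0 + jZ_L·tanβl)
     = 50·(90.7 + j195)/(50 + j353)

Z_in ≈ 28.8 − j8.76 Ω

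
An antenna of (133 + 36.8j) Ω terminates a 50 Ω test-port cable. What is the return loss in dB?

Γ = (83 + j36.8)/(183 + j36.8), |Γ| = 0.486
RL = −20·log₁₀|Γ| = −20·log₁₀(0.486)

RL ≈ 6.26 dB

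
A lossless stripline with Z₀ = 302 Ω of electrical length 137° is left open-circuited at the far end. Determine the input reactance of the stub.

X_in ≈ 324 Ω (inductive)

tan(βl) = -0.933
For an open-circuited stub, Z_in = −jZ_0·cot(βl) = −jZ_0/tan(βl)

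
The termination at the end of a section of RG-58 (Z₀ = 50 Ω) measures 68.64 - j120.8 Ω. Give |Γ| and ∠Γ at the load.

Γ ≈ 0.722 ∠ -35.7°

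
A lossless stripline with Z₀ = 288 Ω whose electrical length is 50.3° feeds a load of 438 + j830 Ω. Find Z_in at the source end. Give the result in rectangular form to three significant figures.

Z_in ≈ 113 − j392 Ω

tan(βl) = tan(50.3°) = 1.2
Z_in = Z_0·(Z_L + jZ_0·tanβl)/(Z_0 + jZ_L·tanβl)
     = 288·(438 + j1180)/(-712 + j528)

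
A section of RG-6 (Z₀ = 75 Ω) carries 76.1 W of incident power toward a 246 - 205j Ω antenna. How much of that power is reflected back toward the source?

P_reflected ≈ 37.4 W

|Γ| = |(171 − j205)/(321 − j205)| = 0.701
|Γ|² = 0.491
P_refl = |Γ|²·P_inc = 37.4 W, P_del = (1 − |Γ|²)·P_inc = 38.7 W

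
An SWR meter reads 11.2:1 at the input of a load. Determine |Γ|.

|Γ| = (S − 1)/(S + 1) = (11.2 − 1)/(11.2 + 1) = 10.2/12.2

|Γ| ≈ 0.836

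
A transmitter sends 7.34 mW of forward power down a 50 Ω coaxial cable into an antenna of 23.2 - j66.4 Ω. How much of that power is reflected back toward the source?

P_reflected ≈ 3.85 mW

|Γ| = |(-26.8 − j66.4)/(73.2 − j66.4)| = 0.725
|Γ|² = 0.525
P_refl = |Γ|²·P_inc = 3.85 mW, P_del = (1 − |Γ|²)·P_inc = 3.49 mW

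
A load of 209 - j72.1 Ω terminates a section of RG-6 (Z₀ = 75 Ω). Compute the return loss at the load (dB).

RL ≈ 5.69 dB

Γ = (134 − j72.1)/(284 − j72.1), |Γ| = 0.519
RL = −20·log₁₀|Γ| = −20·log₁₀(0.519)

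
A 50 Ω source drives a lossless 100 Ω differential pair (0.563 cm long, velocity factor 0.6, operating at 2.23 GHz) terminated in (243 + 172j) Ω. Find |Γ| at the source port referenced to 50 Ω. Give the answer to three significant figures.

|Γ| ≈ 0.759

λ = v/f = 0.6·c / 2.23 GHz = 0.0807 m
βl = 2π·l/λ = 2π × 0.0697 = 25.1°
tan(βl) = 0.469
Z_in = Z_0·(Z_L + jZ_0·tanβl)/(Z_0 + jZ_L·tanβl) = 222 − j176 Ω
Γ_s = (Z_in − Z_s)/(Z_in + Z_s) = (172 − j176)/(272 − j176), |Γ_s| = 0.759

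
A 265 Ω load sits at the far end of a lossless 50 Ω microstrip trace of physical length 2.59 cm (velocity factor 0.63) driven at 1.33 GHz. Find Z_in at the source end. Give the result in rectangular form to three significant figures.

Z_in ≈ 11.3 − j21.7 Ω

λ = v/f = 0.63·c / 1.33 GHz = 0.142 m
βl = 2π·l/λ = 2π × 0.182 = 65.6°
tan(βl) = tan(65.6°) = 2.21
Z_in = Z_0·(Z_L + jZ_0·tanβl)/(Z_0 + jZ_L·tanβl)
     = 50·(265 + j110)/(50 + j585)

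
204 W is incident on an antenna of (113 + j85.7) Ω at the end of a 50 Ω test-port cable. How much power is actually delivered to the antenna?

|Γ| = |(63 + j85.7)/(163 + j85.7)| = 0.578
|Γ|² = 0.334
P_refl = |Γ|²·P_inc = 68.1 W, P_del = (1 − |Γ|²)·P_inc = 136 W

P_delivered ≈ 136 W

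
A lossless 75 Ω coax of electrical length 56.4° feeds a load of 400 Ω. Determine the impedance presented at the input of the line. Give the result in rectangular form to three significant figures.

tan(βl) = tan(56.4°) = 1.51
Z_in = Z_0·(Z_L + jZ_0·tanβl)/(Z_0 + jZ_L·tanβl)
     = 75·(400 + j113)/(75 + j602)

Z_in ≈ 20 − j47.3 Ω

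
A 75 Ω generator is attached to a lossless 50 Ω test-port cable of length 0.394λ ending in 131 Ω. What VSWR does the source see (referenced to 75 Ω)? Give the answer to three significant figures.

βl = 2π × 0.394 = 142°
tan(βl) = -0.786
Z_in = Z_0·(Z_L + jZ_0·tanβl)/(Z_0 + jZ_L·tanβl) = 40.4 + j44 Ω
Γ_s = (Z_in − Z_s)/(Z_in + Z_s) = (-34.6 + j44)/(115 + j44), |Γ_s| = 0.453
VSWR = (1 + |Γ_s|)/(1 − |Γ_s|)

VSWR ≈ 2.65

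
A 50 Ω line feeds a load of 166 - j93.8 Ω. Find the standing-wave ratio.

VSWR ≈ 4.46

Γ = (Z_L − Z_0)/(Z_L + Z_0) = (116 − j93.8)/(216 − j93.8)
|Γ| = 149/235 = 0.633
VSWR = (1 + |Γ|)/(1 − |Γ|) = 1.63/0.367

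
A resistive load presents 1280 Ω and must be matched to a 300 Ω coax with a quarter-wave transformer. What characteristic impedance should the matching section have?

Z_qwt ≈ 620 Ω

Z_qwt = √(Z_0·R_L) = √(300 × 1280) = √384000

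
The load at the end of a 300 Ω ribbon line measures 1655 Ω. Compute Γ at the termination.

Γ = (Z_L − Z_0)/(Z_L + Z_0) = (1655 − 300)/(1655 + 300) = 1355/1955

Γ = 0.693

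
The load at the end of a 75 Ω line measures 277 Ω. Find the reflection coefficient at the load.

Γ = (Z_L − Z_0)/(Z_L + Z_0) = (277 − 75)/(277 + 75) = 202/352

Γ = 0.574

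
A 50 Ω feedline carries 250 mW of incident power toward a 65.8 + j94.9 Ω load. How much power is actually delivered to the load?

|Γ| = |(15.8 + j94.9)/(115.8 + j94.9)| = 0.643
|Γ|² = 0.413
P_refl = |Γ|²·P_inc = 103 mW, P_del = (1 − |Γ|²)·P_inc = 147 mW

P_delivered ≈ 147 mW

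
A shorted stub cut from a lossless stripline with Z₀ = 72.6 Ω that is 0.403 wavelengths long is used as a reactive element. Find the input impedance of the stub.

βl = 2π × 0.403 = 145°
tan(βl) = -0.698
For a shorted stub, Z_in = jZ_0·tan(βl)

Z_in ≈ −j50.7 Ω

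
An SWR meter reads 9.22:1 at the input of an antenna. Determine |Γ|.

|Γ| = (S − 1)/(S + 1) = (9.22 − 1)/(9.22 + 1) = 8.22/10.2

|Γ| ≈ 0.804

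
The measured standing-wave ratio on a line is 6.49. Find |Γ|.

|Γ| = (S − 1)/(S + 1) = (6.49 − 1)/(6.49 + 1) = 5.49/7.49

|Γ| ≈ 0.733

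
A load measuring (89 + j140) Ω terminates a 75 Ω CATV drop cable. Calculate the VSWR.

Γ = (Z_L − Z_0)/(Z_L + Z_0) = (14 + j140)/(164 + j140)
|Γ| = 141/216 = 0.653
VSWR = (1 + |Γ|)/(1 − |Γ|) = 1.65/0.347

VSWR ≈ 4.76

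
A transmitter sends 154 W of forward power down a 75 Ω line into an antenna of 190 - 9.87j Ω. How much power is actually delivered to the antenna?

|Γ| = |(115 − j9.87)/(265 − j9.87)| = 0.435
|Γ|² = 0.189
P_refl = |Γ|²·P_inc = 29.2 W, P_del = (1 − |Γ|²)·P_inc = 125 W

P_delivered ≈ 125 W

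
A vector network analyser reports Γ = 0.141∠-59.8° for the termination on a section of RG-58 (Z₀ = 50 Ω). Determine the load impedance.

Z_L ≈ 55.8 − j13.9 Ω

Z_L = Z_0·(1 + Γ)/(1 − Γ) = 50·(1.07 − j0.122)/(0.929 + j0.122)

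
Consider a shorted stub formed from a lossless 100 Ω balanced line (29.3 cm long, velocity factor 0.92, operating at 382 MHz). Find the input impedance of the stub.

λ = v/f = 0.92·c / 382 MHz = 0.723 m
βl = 2π·l/λ = 2π × 0.406 = 146°
tan(βl) = -0.675
For a shorted stub, Z_in = jZ_0·tan(βl)

Z_in ≈ −j67.5 Ω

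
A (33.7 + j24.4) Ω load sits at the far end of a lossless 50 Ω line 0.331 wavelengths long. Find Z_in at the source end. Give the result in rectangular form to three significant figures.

Z_in ≈ 28.5 − j16.4 Ω

βl = 2π × 0.331 = 119°
tan(βl) = tan(119°) = -1.79
Z_in = Z_0·(Z_L + jZ_0·tanβl)/(Z_0 + jZ_L·tanβl)
     = 50·(33.7 − j65.2)/(93.7 − j60.4)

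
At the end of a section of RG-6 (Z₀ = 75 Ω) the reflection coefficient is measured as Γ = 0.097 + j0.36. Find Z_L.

Z_L = Z_0·(1 + Γ)/(1 − Γ) = 75·(1.1 + j0.36)/(0.903 − j0.36)

Z_L ≈ 68.3 + j57.1 Ω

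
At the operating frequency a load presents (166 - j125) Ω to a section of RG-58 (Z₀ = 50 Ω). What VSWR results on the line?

VSWR ≈ 5.32

Γ = (Z_L − Z_0)/(Z_L + Z_0) = (116 − j125)/(216 − j125)
|Γ| = 171/250 = 0.683
VSWR = (1 + |Γ|)/(1 − |Γ|) = 1.68/0.317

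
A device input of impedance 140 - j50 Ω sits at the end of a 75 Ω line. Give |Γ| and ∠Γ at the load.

Γ ≈ 0.372 ∠ -24.5°

Γ = (Z_L − Z_0)/(Z_L + Z_0) = (65 − j50)/(215 − j50)
|Γ| = 82/221 = 0.372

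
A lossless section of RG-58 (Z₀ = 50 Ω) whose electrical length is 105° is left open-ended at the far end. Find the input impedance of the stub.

tan(βl) = -3.73
For an open-ended stub, Z_in = −jZ_0·cot(βl) = −jZ_0/tan(βl)

Z_in ≈ +j13.4 Ω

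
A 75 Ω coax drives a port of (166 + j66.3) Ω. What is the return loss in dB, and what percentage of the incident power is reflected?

Γ = (91 + j66.3)/(241 + j66.3), |Γ| = 0.45
RL = −20·log₁₀(0.45) = 6.93 dB
P_refl/P_inc = |Γ|² = 0.203

RL ≈ 6.93 dB; 20.3% of incident power reflected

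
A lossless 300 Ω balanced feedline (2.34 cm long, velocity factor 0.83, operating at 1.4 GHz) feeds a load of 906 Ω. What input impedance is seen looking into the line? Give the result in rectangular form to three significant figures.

Z_in ≈ 168 − j225 Ω

λ = v/f = 0.83·c / 1.4 GHz = 0.178 m
βl = 2π·l/λ = 2π × 0.132 = 47.4°
tan(βl) = tan(47.4°) = 1.09
Z_in = Z_0·(Z_L + jZ_0·tanβl)/(Z_0 + jZ_L·tanβl)
     = 300·(906 + j326)/(300 + j984)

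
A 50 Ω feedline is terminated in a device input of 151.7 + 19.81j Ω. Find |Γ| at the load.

|Γ| ≈ 0.511

Γ = (Z_L − Z_0)/(Z_L + Z_0) = (101.7 + j19.81)/(201.7 + j19.81)
|Γ| = 104/203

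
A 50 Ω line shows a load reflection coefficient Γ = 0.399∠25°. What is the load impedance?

Z_L ≈ 96.4 + j38.7 Ω

Z_L = Z_0·(1 + Γ)/(1 − Γ) = 50·(1.36 + j0.169)/(0.638 − j0.169)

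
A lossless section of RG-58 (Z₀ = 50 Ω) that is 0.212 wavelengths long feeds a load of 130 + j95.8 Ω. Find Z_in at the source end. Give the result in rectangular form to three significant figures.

βl = 2π × 0.212 = 76.3°
tan(βl) = tan(76.3°) = 4.11
Z_in = Z_0·(Z_L + jZ_0·tanβl)/(Z_0 + jZ_L·tanβl)
     = 50·(130 + j301)/(-344 + j534)

Z_in ≈ 14.4 − j21.4 Ω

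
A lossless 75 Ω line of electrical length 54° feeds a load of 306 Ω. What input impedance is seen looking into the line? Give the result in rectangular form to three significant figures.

tan(βl) = tan(54°) = 1.38
Z_in = Z_0·(Z_L + jZ_0·tanβl)/(Z_0 + jZ_L·tanβl)
     = 75·(306 + j103)/(75 + j421)

Z_in ≈ 27.2 − j49.6 Ω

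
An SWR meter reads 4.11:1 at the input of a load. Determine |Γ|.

|Γ| ≈ 0.609

|Γ| = (S − 1)/(S + 1) = (4.11 − 1)/(4.11 + 1) = 3.11/5.11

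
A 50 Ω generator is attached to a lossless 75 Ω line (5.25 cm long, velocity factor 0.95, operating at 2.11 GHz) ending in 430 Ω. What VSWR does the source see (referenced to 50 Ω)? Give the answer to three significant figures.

λ = v/f = 0.95·c / 2.11 GHz = 0.135 m
βl = 2π·l/λ = 2π × 0.389 = 140°
tan(βl) = -0.841
Z_in = Z_0·(Z_L + jZ_0·tanβl)/(Z_0 + jZ_L·tanβl) = 30.3 + j82.9 Ω
Γ_s = (Z_in − Z_s)/(Z_in + Z_s) = (-19.7 + j82.9)/(80.3 + j82.9), |Γ_s| = 0.738
VSWR = (1 + |Γ_s|)/(1 − |Γ_s|)

VSWR ≈ 6.65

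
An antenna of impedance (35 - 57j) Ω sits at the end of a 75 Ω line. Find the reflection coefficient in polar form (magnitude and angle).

Γ = (Z_L − Z_0)/(Z_L + Z_0) = (-40 − j57)/(110 − j57)
|Γ| = 69.6/124 = 0.562

Γ ≈ 0.562 ∠ -97.7°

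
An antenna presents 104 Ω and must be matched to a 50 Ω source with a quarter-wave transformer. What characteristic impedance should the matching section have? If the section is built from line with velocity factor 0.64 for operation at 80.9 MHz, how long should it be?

Z_qwt = √(Z_0·R_L) = √(50 × 104) = √5200
λ = 0.64·c/f = 2.37 m, so l = λ/4 = 0.593 m

Z_qwt ≈ 72.1 Ω; length ≈ 59.3 cm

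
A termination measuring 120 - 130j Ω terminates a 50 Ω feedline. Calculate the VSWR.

VSWR ≈ 5.45

Γ = (Z_L − Z_0)/(Z_L + Z_0) = (70 − j130)/(170 − j130)
|Γ| = 148/214 = 0.69
VSWR = (1 + |Γ|)/(1 − |Γ|) = 1.69/0.31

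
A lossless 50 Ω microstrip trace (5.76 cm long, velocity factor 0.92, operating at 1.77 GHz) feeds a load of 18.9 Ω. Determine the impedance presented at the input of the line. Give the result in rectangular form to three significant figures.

λ = v/f = 0.92·c / 1.77 GHz = 0.156 m
βl = 2π·l/λ = 2π × 0.369 = 133°
tan(βl) = tan(133°) = -1.07
Z_in = Z_0·(Z_L + jZ_0·tanβl)/(Z_0 + jZ_L·tanβl)
     = 50·(18.9 − j53.7)/(50 − j20.3)

Z_in ≈ 34.9 − j39.5 Ω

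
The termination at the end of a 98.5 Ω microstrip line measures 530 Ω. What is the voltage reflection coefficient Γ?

Γ = 0.687

Γ = (Z_L − Z_0)/(Z_L + Z_0) = (530 − 98.5)/(530 + 98.5) = 431.5/628.5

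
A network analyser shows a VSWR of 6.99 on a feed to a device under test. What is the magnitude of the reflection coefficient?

|Γ| ≈ 0.75

|Γ| = (S − 1)/(S + 1) = (6.99 − 1)/(6.99 + 1) = 5.99/7.99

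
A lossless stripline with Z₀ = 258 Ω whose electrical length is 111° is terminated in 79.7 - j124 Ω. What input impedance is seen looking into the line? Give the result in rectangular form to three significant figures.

Z_in ≈ 873 + j372 Ω

tan(βl) = tan(111°) = -2.61
Z_in = Z_0·(Z_L + jZ_0·tanβl)/(Z_0 + jZ_L·tanβl)
     = 258·(79.7 − j796)/(-65 − j208)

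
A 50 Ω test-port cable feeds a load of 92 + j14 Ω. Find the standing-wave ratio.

VSWR ≈ 1.9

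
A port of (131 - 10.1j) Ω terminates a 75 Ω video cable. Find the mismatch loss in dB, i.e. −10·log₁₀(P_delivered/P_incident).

Γ = (56 − j10.1)/(206 − j10.1), |Γ| = 0.276
|Γ|² = 0.0761, so P_del/P_inc = 1 − |Γ|² = 0.924
ML = −10·log₁₀(1 − |Γ|²)

mismatch loss ≈ 0.344 dB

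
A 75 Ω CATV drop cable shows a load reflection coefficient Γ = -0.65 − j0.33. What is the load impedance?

Z_L = Z_0·(1 + Γ)/(1 − Γ) = 75·(0.35 − j0.33)/(1.65 + j0.33)

Z_L ≈ 12.4 − j17.5 Ω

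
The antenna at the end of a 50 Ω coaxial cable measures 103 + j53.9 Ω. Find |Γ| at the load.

Γ = (Z_L − Z_0)/(Z_L + Z_0) = (53 + j53.9)/(153 + j53.9)
|Γ| = 75.6/162

|Γ| ≈ 0.466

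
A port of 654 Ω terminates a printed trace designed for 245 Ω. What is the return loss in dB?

RL ≈ 6.84 dB

Γ = (654 − 245)/(654 + 245) = 0.455
RL = −20·log₁₀|Γ| = −20·log₁₀(0.455)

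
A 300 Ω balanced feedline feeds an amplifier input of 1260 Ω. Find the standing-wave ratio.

For a purely resistive load, VSWR = R_L/Z_0 or Z_0/R_L (whichever > 1) = 1260/300

VSWR ≈ 4.2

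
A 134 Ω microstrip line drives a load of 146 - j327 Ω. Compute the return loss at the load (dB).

Γ = (12 − j327)/(280 − j327), |Γ| = 0.76
RL = −20·log₁₀|Γ| = −20·log₁₀(0.76)

RL ≈ 2.38 dB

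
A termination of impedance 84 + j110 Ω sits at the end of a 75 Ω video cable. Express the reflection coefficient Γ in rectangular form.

Γ = (Z_L − Z_0)/(Z_L + Z_0) = (9 + j110)/(159 + j110)

Γ ≈ 0.362 + j0.441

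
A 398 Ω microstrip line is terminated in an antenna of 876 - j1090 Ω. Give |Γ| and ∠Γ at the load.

Γ ≈ 0.71 ∠ -25.8°

Γ = (Z_L − Z_0)/(Z_L + Z_0) = (478 − j1090)/(1274 − j1090)
|Γ| = 1190/1680 = 0.71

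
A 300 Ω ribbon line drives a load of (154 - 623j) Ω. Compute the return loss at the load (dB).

Γ = (-146 − j623)/(454 − j623), |Γ| = 0.83
RL = −20·log₁₀|Γ| = −20·log₁₀(0.83)

RL ≈ 1.62 dB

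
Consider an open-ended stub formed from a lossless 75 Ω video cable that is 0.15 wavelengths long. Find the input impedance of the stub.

Z_in ≈ −j54.5 Ω

βl = 2π × 0.15 = 54°
tan(βl) = 1.38
For an open-ended stub, Z_in = −jZ_0·cot(βl) = −jZ_0/tan(βl)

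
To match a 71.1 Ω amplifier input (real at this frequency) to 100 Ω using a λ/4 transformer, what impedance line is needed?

Z_qwt = √(Z_0·R_L) = √(100 × 71.1) = √7110

Z_qwt ≈ 84.3 Ω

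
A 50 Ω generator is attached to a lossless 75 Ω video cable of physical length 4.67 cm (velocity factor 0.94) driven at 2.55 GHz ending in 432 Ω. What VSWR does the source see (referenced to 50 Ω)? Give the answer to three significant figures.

λ = v/f = 0.94·c / 2.55 GHz = 0.111 m
βl = 2π·l/λ = 2π × 0.422 = 152°
tan(βl) = -0.531
Z_in = Z_0·(Z_L + jZ_0·tanβl)/(Z_0 + jZ_L·tanβl) = 53.5 + j124 Ω
Γ_s = (Z_in − Z_s)/(Z_in + Z_s) = (3.46 + j124)/(103 + j124), |Γ_s| = 0.767
VSWR = (1 + |Γ_s|)/(1 − |Γ_s|)

VSWR ≈ 7.6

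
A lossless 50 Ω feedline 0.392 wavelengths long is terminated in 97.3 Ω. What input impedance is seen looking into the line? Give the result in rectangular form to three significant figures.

Z_in ≈ 46.4 + j32.5 Ω

βl = 2π × 0.392 = 141°
tan(βl) = tan(141°) = -0.806
Z_in = Z_0·(Z_L + jZ_0·tanβl)/(Z_0 + jZ_L·tanβl)
     = 50·(97.3 − j40.3)/(50 − j78.5)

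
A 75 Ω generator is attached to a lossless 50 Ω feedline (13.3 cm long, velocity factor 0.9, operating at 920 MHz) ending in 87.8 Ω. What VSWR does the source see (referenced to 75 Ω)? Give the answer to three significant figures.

VSWR ≈ 1.39

λ = v/f = 0.9·c / 920 MHz = 0.293 m
βl = 2π·l/λ = 2π × 0.453 = 163°
tan(βl) = -0.303
Z_in = Z_0·(Z_L + jZ_0·tanβl)/(Z_0 + jZ_L·tanβl) = 74.7 + j24.6 Ω
Γ_s = (Z_in − Z_s)/(Z_in + Z_s) = (-0.285 + j24.6)/(150 + j24.6), |Γ_s| = 0.162
VSWR = (1 + |Γ_s|)/(1 − |Γ_s|)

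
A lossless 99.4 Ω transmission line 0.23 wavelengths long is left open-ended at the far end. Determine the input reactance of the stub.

X_in ≈ -12.6 Ω (capacitive)

βl = 2π × 0.23 = 82.8°
tan(βl) = 7.92
For an open-ended stub, Z_in = −jZ_0·cot(βl) = −jZ_0/tan(βl)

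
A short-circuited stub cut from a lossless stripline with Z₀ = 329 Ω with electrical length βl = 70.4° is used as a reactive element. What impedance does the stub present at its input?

tan(βl) = 2.81
For a short-circuited stub, Z_in = jZ_0·tan(βl)

Z_in ≈ +j924 Ω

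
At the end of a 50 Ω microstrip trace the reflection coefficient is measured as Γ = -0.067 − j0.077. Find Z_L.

Z_L = Z_0·(1 + Γ)/(1 − Γ) = 50·(0.933 − j0.077)/(1.07 + j0.077)

Z_L ≈ 43.2 − j6.73 Ω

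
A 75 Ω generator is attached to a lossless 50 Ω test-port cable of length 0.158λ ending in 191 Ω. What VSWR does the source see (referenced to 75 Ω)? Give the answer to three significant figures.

βl = 2π × 0.158 = 56.9°
tan(βl) = 1.53
Z_in = Z_0·(Z_L + jZ_0·tanβl)/(Z_0 + jZ_L·tanβl) = 18.1 − j29.5 Ω
Γ_s = (Z_in − Z_s)/(Z_in + Z_s) = (-56.9 − j29.5)/(93.1 − j29.5), |Γ_s| = 0.656
VSWR = (1 + |Γ_s|)/(1 − |Γ_s|)

VSWR ≈ 4.81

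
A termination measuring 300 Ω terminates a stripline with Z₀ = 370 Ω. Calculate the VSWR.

VSWR ≈ 1.23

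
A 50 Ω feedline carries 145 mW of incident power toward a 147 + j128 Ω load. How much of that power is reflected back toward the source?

P_reflected ≈ 67.8 mW

|Γ| = |(97 + j128)/(197 + j128)| = 0.684
|Γ|² = 0.467
P_refl = |Γ|²·P_inc = 67.8 mW, P_del = (1 − |Γ|²)·P_inc = 77.2 mW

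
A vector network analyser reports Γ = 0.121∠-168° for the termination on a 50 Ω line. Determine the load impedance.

Z_L = Z_0·(1 + Γ)/(1 − Γ) = 50·(0.882 − j0.0252)/(1.12 + j0.0252)

Z_L ≈ 39.4 − j2.01 Ω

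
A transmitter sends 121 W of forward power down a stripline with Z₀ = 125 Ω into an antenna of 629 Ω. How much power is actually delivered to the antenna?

Γ = (629 − 125)/(629 + 125) = 0.668
|Γ|² = 0.447
P_refl = |Γ|²·P_inc = 54.1 W, P_del = (1 − |Γ|²)·P_inc = 66.9 W

P_delivered ≈ 66.9 W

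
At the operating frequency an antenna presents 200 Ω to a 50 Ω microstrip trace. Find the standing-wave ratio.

VSWR ≈ 4

Γ = (200 − 50)/(200 + 50) = 0.6
VSWR = (1 + 0.6)/(1 − 0.6)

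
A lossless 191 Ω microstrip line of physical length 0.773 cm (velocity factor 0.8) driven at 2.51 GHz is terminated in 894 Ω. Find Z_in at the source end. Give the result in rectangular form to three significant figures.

λ = v/f = 0.8·c / 2.51 GHz = 0.0956 m
βl = 2π·l/λ = 2π × 0.0808 = 29.1°
tan(βl) = tan(29.1°) = 0.557
Z_in = Z_0·(Z_L + jZ_0·tanβl)/(Z_0 + jZ_L·tanβl)
     = 191·(894 + j106)/(191 + j498)

Z_in ≈ 150 − j285 Ω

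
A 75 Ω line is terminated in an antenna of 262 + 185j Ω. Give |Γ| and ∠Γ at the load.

Γ ≈ 0.684 ∠ 15.9°

Γ = (Z_L − Z_0)/(Z_L + Z_0) = (187 + j185)/(337 + j185)
|Γ| = 263/384 = 0.684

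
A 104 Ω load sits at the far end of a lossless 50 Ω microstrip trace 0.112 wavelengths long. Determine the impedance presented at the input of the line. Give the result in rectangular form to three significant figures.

Z_in ≈ 43.5 − j34.3 Ω

βl = 2π × 0.112 = 40.3°
tan(βl) = tan(40.3°) = 0.849
Z_in = Z_0·(Z_L + jZ_0·tanβl)/(Z_0 + jZ_L·tanβl)
     = 50·(104 + j42.4)/(50 + j88.3)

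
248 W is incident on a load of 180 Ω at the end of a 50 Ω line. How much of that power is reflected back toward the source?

P_reflected ≈ 79.2 W

Γ = (180 − 50)/(180 + 50) = 0.565
|Γ|² = 0.319
P_refl = |Γ|²·P_inc = 79.2 W, P_del = (1 − |Γ|²)·P_inc = 169 W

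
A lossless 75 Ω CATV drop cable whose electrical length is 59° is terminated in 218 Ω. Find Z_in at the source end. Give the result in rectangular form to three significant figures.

tan(βl) = tan(59°) = 1.66
Z_in = Z_0·(Z_L + jZ_0·tanβl)/(Z_0 + jZ_L·tanβl)
     = 75·(218 + j125)/(75 + j363)

Z_in ≈ 33.7 − j38.1 Ω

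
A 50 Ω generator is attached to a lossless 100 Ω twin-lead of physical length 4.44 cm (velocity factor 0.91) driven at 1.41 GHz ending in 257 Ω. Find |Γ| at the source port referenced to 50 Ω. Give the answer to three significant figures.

λ = v/f = 0.91·c / 1.41 GHz = 0.194 m
βl = 2π·l/λ = 2π × 0.229 = 82.6°
tan(βl) = 7.65
Z_in = Z_0·(Z_L + jZ_0·tanβl)/(Z_0 + jZ_L·tanβl) = 39.5 − j11.1 Ω
Γ_s = (Z_in − Z_s)/(Z_in + Z_s) = (-10.5 − j11.1)/(89.5 − j11.1), |Γ_s| = 0.169

|Γ| ≈ 0.169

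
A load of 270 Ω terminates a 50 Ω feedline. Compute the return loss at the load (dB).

Γ = (270 − 50)/(270 + 50) = 0.688
RL = −20·log₁₀|Γ| = −20·log₁₀(0.688)

RL ≈ 3.25 dB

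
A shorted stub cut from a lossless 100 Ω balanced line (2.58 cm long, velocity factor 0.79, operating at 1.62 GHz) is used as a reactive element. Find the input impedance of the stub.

Z_in ≈ +j200 Ω

λ = v/f = 0.79·c / 1.62 GHz = 0.146 m
βl = 2π·l/λ = 2π × 0.176 = 63.5°
tan(βl) = 2
For a shorted stub, Z_in = jZ_0·tan(βl)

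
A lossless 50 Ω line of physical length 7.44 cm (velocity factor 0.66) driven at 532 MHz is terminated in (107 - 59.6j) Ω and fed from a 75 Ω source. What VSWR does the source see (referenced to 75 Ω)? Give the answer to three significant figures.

VSWR ≈ 4.38

λ = v/f = 0.66·c / 532 MHz = 0.372 m
βl = 2π·l/λ = 2π × 0.2 = 72°
tan(βl) = 3.07
Z_in = Z_0·(Z_L + jZ_0·tanβl)/(Z_0 + jZ_L·tanβl) = 17.2 − j4.09 Ω
Γ_s = (Z_in − Z_s)/(Z_in + Z_s) = (-57.8 − j4.09)/(92.2 − j4.09), |Γ_s| = 0.628
VSWR = (1 + |Γ_s|)/(1 − |Γ_s|)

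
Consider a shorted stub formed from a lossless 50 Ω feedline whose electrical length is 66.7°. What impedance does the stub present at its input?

tan(βl) = 2.32
For a shorted stub, Z_in = jZ_0·tan(βl)

Z_in ≈ +j116 Ω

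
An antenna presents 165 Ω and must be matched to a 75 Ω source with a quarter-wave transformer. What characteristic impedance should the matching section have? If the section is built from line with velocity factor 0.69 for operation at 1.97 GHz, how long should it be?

Z_qwt ≈ 111 Ω; length ≈ 2.63 cm

Z_qwt = √(Z_0·R_L) = √(75 × 165) = √12380
λ = 0.69·c/f = 0.105 m, so l = λ/4 = 0.0263 m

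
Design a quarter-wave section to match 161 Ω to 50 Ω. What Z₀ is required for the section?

Z_qwt = √(Z_0·R_L) = √(50 × 161) = √8050

Z_qwt ≈ 89.7 Ω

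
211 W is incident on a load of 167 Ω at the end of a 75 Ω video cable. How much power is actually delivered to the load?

P_delivered ≈ 181 W

Γ = (167 − 75)/(167 + 75) = 0.38
|Γ|² = 0.145
P_refl = |Γ|²·P_inc = 30.5 W, P_del = (1 − |Γ|²)·P_inc = 181 W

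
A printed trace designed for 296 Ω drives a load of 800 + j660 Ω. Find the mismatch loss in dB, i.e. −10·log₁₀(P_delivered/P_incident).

mismatch loss ≈ 2.38 dB

Γ = (504 + j660)/(1096 + j660), |Γ| = 0.649
|Γ|² = 0.421, so P_del/P_inc = 1 − |Γ|² = 0.579
ML = −10·log₁₀(1 − |Γ|²)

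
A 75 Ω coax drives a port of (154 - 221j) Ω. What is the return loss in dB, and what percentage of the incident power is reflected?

Γ = (79 − j221)/(229 − j221), |Γ| = 0.737
RL = −20·log₁₀(0.737) = 2.65 dB
P_refl/P_inc = |Γ|² = 0.544

RL ≈ 2.65 dB; 54.4% of incident power reflected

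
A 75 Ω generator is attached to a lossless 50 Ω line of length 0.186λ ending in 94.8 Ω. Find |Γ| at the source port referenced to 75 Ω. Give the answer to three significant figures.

βl = 2π × 0.186 = 67°
tan(βl) = 2.35
Z_in = Z_0·(Z_L + jZ_0·tanβl)/(Z_0 + jZ_L·tanβl) = 29.6 − j14.6 Ω
Γ_s = (Z_in − Z_s)/(Z_in + Z_s) = (-45.4 − j14.6)/(105 − j14.6), |Γ_s| = 0.451

|Γ| ≈ 0.451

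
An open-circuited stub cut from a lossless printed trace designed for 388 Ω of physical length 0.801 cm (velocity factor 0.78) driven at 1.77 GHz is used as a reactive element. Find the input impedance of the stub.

Z_in ≈ −j969 Ω

λ = v/f = 0.78·c / 1.77 GHz = 0.132 m
βl = 2π·l/λ = 2π × 0.0606 = 21.8°
tan(βl) = 0.4
For an open-circuited stub, Z_in = −jZ_0·cot(βl) = −jZ_0/tan(βl)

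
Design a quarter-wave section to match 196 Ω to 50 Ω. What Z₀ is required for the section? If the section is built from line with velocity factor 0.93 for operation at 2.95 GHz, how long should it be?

Z_qwt = √(Z_0·R_L) = √(50 × 196) = √9800
λ = 0.93·c/f = 0.0946 m, so l = λ/4 = 0.0236 m

Z_qwt ≈ 99 Ω; length ≈ 2.36 cm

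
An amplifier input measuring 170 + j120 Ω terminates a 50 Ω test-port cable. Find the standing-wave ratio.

Γ = (Z_L − Z_0)/(Z_L + Z_0) = (120 + j120)/(220 + j120)
|Γ| = 170/251 = 0.677
VSWR = (1 + |Γ|)/(1 − |Γ|) = 1.68/0.323

VSWR ≈ 5.2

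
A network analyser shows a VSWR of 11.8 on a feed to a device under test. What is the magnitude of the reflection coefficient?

|Γ| = (S − 1)/(S + 1) = (11.8 − 1)/(11.8 + 1) = 10.8/12.8

|Γ| ≈ 0.844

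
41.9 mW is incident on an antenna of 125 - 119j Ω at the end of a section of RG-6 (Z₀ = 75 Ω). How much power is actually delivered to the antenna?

|Γ| = |(50 − j119)/(200 − j119)| = 0.555
|Γ|² = 0.308
P_refl = |Γ|²·P_inc = 12.9 mW, P_del = (1 − |Γ|²)·P_inc = 29 mW

P_delivered ≈ 29 mW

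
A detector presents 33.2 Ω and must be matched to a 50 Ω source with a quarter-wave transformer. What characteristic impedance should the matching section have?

Z_qwt = √(Z_0·R_L) = √(50 × 33.2) = √1660

Z_qwt ≈ 40.7 Ω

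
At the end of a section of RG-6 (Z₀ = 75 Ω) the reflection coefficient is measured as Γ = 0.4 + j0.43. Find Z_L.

Z_L = Z_0·(1 + Γ)/(1 − Γ) = 75·(1.4 + j0.43)/(0.6 − j0.43)

Z_L ≈ 90.2 + j118 Ω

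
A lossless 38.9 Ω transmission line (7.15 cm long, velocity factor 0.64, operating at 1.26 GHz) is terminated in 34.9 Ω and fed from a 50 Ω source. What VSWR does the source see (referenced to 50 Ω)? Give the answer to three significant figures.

VSWR ≈ 1.42

λ = v/f = 0.64·c / 1.26 GHz = 0.152 m
βl = 2π·l/λ = 2π × 0.469 = 169°
tan(βl) = -0.196
Z_in = Z_0·(Z_L + jZ_0·tanβl)/(Z_0 + jZ_L·tanβl) = 35.2 − j1.44 Ω
Γ_s = (Z_in − Z_s)/(Z_in + Z_s) = (-14.8 − j1.44)/(85.2 − j1.44), |Γ_s| = 0.175
VSWR = (1 + |Γ_s|)/(1 − |Γ_s|)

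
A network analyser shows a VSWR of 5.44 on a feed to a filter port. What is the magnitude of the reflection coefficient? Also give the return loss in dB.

|Γ| ≈ 0.689; return loss ≈ 3.23 dB

|Γ| = (S − 1)/(S + 1) = (5.44 − 1)/(5.44 + 1) = 4.44/6.44
RL = −20·log₁₀|Γ| = −20·log₁₀(0.689)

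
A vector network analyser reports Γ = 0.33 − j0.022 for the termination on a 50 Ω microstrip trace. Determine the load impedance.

Z_L ≈ 99.1 − j4.9 Ω

Z_L = Z_0·(1 + Γ)/(1 − Γ) = 50·(1.33 − j0.022)/(0.67 + j0.022)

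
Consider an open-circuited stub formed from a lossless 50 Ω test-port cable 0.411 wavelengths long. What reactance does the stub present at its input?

βl = 2π × 0.411 = 148°
tan(βl) = -0.626
For an open-circuited stub, Z_in = −jZ_0·cot(βl) = −jZ_0/tan(βl)

X_in ≈ 79.9 Ω (inductive)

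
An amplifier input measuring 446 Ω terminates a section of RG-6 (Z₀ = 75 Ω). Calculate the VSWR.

For a purely resistive load, VSWR = R_L/Z_0 or Z_0/R_L (whichever > 1) = 446/75

VSWR ≈ 5.95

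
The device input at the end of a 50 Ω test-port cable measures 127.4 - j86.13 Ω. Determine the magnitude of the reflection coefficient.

Γ = (Z_L − Z_0)/(Z_L + Z_0) = (77.4 − j86.13)/(177.4 − j86.13)
|Γ| = 116/197

|Γ| ≈ 0.587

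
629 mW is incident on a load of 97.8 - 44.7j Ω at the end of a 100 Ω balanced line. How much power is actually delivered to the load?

|Γ| = |(-2.2 − j44.7)/(197.8 − j44.7)| = 0.221
|Γ|² = 0.0487
P_refl = |Γ|²·P_inc = 30.6 mW, P_del = (1 − |Γ|²)·P_inc = 598 mW

P_delivered ≈ 598 mW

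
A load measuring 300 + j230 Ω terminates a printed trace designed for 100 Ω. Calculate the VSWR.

VSWR ≈ 4.89

Γ = (Z_L − Z_0)/(Z_L + Z_0) = (200 + j230)/(400 + j230)
|Γ| = 305/461 = 0.661
VSWR = (1 + |Γ|)/(1 − |Γ|) = 1.66/0.339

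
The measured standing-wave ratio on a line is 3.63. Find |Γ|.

|Γ| ≈ 0.568

|Γ| = (S − 1)/(S + 1) = (3.63 − 1)/(3.63 + 1) = 2.63/4.63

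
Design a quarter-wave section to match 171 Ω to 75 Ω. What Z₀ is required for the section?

Z_qwt ≈ 113 Ω

Z_qwt = √(Z_0·R_L) = √(75 × 171) = √12820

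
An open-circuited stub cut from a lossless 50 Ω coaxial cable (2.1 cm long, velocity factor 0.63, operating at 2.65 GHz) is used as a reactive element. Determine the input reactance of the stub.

λ = v/f = 0.63·c / 2.65 GHz = 0.0713 m
βl = 2π·l/λ = 2π × 0.294 = 106°
tan(βl) = -3.49
For an open-circuited stub, Z_in = −jZ_0·cot(βl) = −jZ_0/tan(βl)

X_in ≈ 14.3 Ω (inductive)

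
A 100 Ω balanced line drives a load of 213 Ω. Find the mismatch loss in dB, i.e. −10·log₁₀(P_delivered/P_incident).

mismatch loss ≈ 0.606 dB

Γ = (213 − 100)/(213 + 100) = 0.361
|Γ|² = 0.13, so P_del/P_inc = 1 − |Γ|² = 0.87
ML = −10·log₁₀(1 − |Γ|²)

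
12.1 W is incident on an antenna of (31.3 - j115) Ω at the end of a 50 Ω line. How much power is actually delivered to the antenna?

P_delivered ≈ 3.82 W

|Γ| = |(-18.7 − j115)/(81.3 − j115)| = 0.827
|Γ|² = 0.684
P_refl = |Γ|²·P_inc = 8.28 W, P_del = (1 − |Γ|²)·P_inc = 3.82 W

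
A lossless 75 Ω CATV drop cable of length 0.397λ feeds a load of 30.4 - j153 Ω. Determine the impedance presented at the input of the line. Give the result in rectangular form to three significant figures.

βl = 2π × 0.397 = 143°
tan(βl) = tan(143°) = -0.756
Z_in = Z_0·(Z_L + jZ_0·tanβl)/(Z_0 + jZ_L·tanβl)
     = 75·(30.4 − j210)/(-40.6 − j23)

Z_in ≈ 123 + j317 Ω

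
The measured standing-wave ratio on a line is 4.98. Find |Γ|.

|Γ| ≈ 0.666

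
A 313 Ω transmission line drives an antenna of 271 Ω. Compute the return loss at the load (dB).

RL ≈ 22.9 dB

Γ = (271 − 313)/(271 + 313) = -0.0719
RL = −20·log₁₀|Γ| = −20·log₁₀(0.0719)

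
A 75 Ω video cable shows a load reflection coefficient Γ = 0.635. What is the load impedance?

Z_L = Z_0·(1 + Γ)/(1 − Γ) = 75·(1.64)/(0.365)

Z_L ≈ 336 Ω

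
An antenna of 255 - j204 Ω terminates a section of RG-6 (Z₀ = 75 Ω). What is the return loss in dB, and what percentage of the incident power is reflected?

Γ = (180 − j204)/(330 − j204), |Γ| = 0.701
RL = −20·log₁₀(0.701) = 3.08 dB
P_refl/P_inc = |Γ|² = 0.492

RL ≈ 3.08 dB; 49.2% of incident power reflected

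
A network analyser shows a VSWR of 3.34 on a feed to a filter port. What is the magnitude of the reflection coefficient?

|Γ| = (S − 1)/(S + 1) = (3.34 − 1)/(3.34 + 1) = 2.34/4.34

|Γ| ≈ 0.539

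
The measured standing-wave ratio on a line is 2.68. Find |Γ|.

|Γ| = (S − 1)/(S + 1) = (2.68 − 1)/(2.68 + 1) = 1.68/3.68

|Γ| ≈ 0.457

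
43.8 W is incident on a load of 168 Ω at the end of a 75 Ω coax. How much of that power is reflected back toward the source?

Γ = (168 − 75)/(168 + 75) = 0.383
|Γ|² = 0.146
P_refl = |Γ|²·P_inc = 6.42 W, P_del = (1 − |Γ|²)·P_inc = 37.4 W

P_reflected ≈ 6.42 W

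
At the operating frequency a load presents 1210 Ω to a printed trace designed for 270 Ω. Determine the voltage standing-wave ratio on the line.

VSWR ≈ 4.48

Γ = (1210 − 270)/(1210 + 270) = 0.635
VSWR = (1 + 0.635)/(1 − 0.635)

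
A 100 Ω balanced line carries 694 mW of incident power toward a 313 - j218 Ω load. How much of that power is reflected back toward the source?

P_reflected ≈ 296 mW

|Γ| = |(213 − j218)/(413 − j218)| = 0.653
|Γ|² = 0.426
P_refl = |Γ|²·P_inc = 296 mW, P_del = (1 − |Γ|²)·P_inc = 398 mW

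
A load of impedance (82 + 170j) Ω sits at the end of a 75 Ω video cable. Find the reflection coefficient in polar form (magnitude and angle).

Γ = (Z_L − Z_0)/(Z_L + Z_0) = (7 + j170)/(157 + j170)
|Γ| = 170/231 = 0.735

Γ ≈ 0.735 ∠ 40.4°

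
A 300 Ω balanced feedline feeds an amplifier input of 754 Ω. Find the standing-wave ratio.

VSWR ≈ 2.51

Γ = (754 − 300)/(754 + 300) = 0.431
VSWR = (1 + 0.431)/(1 − 0.431)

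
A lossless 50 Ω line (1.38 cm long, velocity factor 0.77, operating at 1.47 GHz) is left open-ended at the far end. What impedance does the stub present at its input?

Z_in ≈ −j81.2 Ω

λ = v/f = 0.77·c / 1.47 GHz = 0.157 m
βl = 2π·l/λ = 2π × 0.0878 = 31.6°
tan(βl) = 0.616
For an open-ended stub, Z_in = −jZ_0·cot(βl) = −jZ_0/tan(βl)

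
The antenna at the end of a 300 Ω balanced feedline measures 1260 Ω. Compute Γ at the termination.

Γ = 0.615

Γ = (Z_L − Z_0)/(Z_L + Z_0) = (1260 − 300)/(1260 + 300) = 960/1560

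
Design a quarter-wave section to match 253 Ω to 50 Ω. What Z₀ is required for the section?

Z_qwt ≈ 112 Ω

Z_qwt = √(Z_0·R_L) = √(50 × 253) = √12650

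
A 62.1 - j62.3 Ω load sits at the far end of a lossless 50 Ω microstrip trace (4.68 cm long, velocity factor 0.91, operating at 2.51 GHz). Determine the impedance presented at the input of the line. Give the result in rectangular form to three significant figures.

λ = v/f = 0.91·c / 2.51 GHz = 0.109 m
βl = 2π·l/λ = 2π × 0.43 = 155°
tan(βl) = tan(155°) = -0.468
Z_in = Z_0·(Z_L + jZ_0·tanβl)/(Z_0 + jZ_L·tanβl)
     = 50·(62.1 − j85.7)/(20.8 − j29.1)

Z_in ≈ 148 + j0.842 Ω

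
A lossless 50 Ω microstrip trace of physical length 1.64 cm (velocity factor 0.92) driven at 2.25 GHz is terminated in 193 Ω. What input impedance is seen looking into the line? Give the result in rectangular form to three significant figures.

Z_in ≈ 22.2 − j39.7 Ω

λ = v/f = 0.92·c / 2.25 GHz = 0.123 m
βl = 2π·l/λ = 2π × 0.134 = 48.1°
tan(βl) = tan(48.1°) = 1.12
Z_in = Z_0·(Z_L + jZ_0·tanβl)/(Z_0 + jZ_L·tanβl)
     = 50·(193 + j55.8)/(50 + j215)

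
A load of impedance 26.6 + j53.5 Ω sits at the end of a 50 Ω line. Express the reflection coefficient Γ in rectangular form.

Γ ≈ 0.123 + j0.613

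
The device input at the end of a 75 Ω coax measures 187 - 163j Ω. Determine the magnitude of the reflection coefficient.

|Γ| ≈ 0.641

Γ = (Z_L − Z_0)/(Z_L + Z_0) = (112 − j163)/(262 − j163)
|Γ| = 198/309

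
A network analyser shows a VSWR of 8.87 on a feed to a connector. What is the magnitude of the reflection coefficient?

|Γ| ≈ 0.797

|Γ| = (S − 1)/(S + 1) = (8.87 − 1)/(8.87 + 1) = 7.87/9.87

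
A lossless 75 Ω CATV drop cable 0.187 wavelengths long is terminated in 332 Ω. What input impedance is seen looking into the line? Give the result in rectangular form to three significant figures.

βl = 2π × 0.187 = 67.3°
tan(βl) = tan(67.3°) = 2.39
Z_in = Z_0·(Z_L + jZ_0·tanβl)/(Z_0 + jZ_L·tanβl)
     = 75·(332 + j179)/(75 + j794)

Z_in ≈ 19.7 − j29.5 Ω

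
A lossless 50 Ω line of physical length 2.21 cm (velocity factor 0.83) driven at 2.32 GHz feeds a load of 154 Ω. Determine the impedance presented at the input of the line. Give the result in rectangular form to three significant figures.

λ = v/f = 0.83·c / 2.32 GHz = 0.107 m
βl = 2π·l/λ = 2π × 0.206 = 74.1°
tan(βl) = tan(74.1°) = 3.52
Z_in = Z_0·(Z_L + jZ_0·tanβl)/(Z_0 + jZ_L·tanβl)
     = 50·(154 + j176)/(50 + j542)

Z_in ≈ 17.4 − j12.6 Ω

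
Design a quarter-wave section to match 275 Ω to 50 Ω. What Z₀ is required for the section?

Z_qwt ≈ 117 Ω

Z_qwt = √(Z_0·R_L) = √(50 × 275) = √13750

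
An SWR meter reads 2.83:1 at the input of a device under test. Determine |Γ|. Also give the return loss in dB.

|Γ| = (S − 1)/(S + 1) = (2.83 − 1)/(2.83 + 1) = 1.83/3.83
RL = −20·log₁₀|Γ| = −20·log₁₀(0.478)

|Γ| ≈ 0.478; return loss ≈ 6.41 dB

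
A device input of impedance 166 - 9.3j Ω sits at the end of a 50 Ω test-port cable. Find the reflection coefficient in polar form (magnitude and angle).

Γ = (Z_L − Z_0)/(Z_L + Z_0) = (116 − j9.3)/(216 − j9.3)
|Γ| = 116/216 = 0.538

Γ ≈ 0.538 ∠ -2.12°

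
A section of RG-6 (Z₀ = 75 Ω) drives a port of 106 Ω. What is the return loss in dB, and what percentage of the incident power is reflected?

Γ = (106 − 75)/(106 + 75) = 0.171
RL = −20·log₁₀(0.171) = 15.3 dB
P_refl/P_inc = |Γ|² = 0.0293

RL ≈ 15.3 dB; 2.93% of incident power reflected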